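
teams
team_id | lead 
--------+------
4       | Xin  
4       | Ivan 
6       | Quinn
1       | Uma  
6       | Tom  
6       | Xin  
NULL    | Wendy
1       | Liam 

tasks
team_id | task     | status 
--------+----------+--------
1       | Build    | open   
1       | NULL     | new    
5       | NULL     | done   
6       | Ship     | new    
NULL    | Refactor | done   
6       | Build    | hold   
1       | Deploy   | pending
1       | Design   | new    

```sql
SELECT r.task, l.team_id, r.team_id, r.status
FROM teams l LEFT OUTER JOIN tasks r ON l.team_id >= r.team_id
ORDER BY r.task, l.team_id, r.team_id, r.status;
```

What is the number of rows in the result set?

38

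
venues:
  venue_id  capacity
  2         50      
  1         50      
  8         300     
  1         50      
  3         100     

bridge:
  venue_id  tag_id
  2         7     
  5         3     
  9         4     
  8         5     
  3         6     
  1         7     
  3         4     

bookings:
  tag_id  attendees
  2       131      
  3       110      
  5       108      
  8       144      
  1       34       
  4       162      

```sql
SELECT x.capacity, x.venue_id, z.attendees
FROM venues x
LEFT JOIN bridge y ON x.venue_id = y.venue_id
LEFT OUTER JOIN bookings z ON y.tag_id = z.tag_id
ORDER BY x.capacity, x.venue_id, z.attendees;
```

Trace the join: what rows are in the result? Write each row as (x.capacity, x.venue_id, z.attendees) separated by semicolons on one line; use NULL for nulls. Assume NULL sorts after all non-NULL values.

(50, 1, NULL); (50, 1, NULL); (50, 2, NULL); (100, 3, 162); (100, 3, NULL); (300, 8, 108)

Step 1 — x LEFT JOIN y on venue_id → 6 row(s).
Then LEFT JOIN `bookings z` on tag_id: each of those 6 rows is kept; rows whose y.tag_id has no match in z get NULL for z's columns.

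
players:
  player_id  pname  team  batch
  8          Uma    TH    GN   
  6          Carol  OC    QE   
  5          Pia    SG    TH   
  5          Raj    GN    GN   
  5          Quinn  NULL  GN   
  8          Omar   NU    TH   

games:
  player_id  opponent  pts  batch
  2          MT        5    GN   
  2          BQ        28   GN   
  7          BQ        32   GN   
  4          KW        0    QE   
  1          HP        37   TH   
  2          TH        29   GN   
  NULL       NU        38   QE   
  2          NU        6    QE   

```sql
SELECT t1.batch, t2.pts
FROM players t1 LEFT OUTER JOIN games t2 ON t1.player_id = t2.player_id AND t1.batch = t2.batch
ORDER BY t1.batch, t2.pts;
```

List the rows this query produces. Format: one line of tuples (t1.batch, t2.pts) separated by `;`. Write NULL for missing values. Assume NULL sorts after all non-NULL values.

(GN, NULL); (GN, NULL); (GN, NULL); (QE, NULL); (TH, NULL); (TH, NULL)

LEFT JOIN keeps every row from `players`; unmatched rows get NULL for `games`'s columns.
Matching on t1.player_id = t2.player_id AND t1.batch = t2.batch. A NULL in a compared column never satisfies the condition.
- player_id=8, batch=GN: no t2 row matches, row kept with t2 columns NULL.
- player_id=6, batch=QE: no t2 row matches, row kept with t2 columns NULL.
- player_id=5, batch=TH: no t2 row matches, row kept with t2 columns NULL.
- player_id=5, batch=GN: no t2 row matches, row kept with t2 columns NULL.
- player_id=5, batch=GN: no t2 row matches, row kept with t2 columns NULL.
- player_id=8, batch=TH: no t2 row matches, row kept with t2 columns NULL.
After projecting and ordering:
t1.batch | t2.pts
GN | NULL
GN | NULL
GN | NULL
QE | NULL
TH | NULL
TH | NULL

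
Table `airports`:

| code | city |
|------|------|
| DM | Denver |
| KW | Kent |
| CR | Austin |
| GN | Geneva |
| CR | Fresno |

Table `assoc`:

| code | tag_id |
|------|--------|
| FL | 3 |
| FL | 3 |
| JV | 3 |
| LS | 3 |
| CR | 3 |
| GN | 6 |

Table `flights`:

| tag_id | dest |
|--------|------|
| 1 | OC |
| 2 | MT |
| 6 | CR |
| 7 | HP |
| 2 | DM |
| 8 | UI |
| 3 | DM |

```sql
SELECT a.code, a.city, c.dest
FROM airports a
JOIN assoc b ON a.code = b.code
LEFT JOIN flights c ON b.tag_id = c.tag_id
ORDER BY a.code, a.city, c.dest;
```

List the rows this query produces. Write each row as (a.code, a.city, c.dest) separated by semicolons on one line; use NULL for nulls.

Step 1 — a INNER JOIN b on code → 3 row(s).
Then LEFT JOIN `flights c` on tag_id: each of those 3 rows is kept; rows whose b.tag_id has no match in c get NULL for c's columns.

(CR, Austin, DM); (CR, Fresno, DM); (GN, Geneva, CR)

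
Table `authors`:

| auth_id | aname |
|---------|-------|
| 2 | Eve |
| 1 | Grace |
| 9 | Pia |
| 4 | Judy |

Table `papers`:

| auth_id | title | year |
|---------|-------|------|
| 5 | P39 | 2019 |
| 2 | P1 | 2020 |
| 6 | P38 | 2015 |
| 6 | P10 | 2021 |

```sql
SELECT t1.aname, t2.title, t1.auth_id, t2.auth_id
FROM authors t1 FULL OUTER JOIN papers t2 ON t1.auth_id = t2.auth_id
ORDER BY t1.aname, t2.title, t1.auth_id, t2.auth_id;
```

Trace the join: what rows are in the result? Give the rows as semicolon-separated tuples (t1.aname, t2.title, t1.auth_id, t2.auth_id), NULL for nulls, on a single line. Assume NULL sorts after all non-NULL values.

(Eve, P1, 2, 2); (Grace, NULL, 1, NULL); (Judy, NULL, 4, NULL); (Pia, NULL, 9, NULL); (NULL, P10, NULL, 6); (NULL, P38, NULL, 6); (NULL, P39, NULL, 5)

FULL OUTER JOIN keeps every row from both sides; unmatched rows get NULL for the other side's columns.
Matching on t1.auth_id = t2.auth_id.
- t1 row (auth_id=2): matches 1 t2 row(s) → 1 output row(s).
- t1 row (auth_id=1): no match → kept, t2 columns NULL.
- t1 row (auth_id=9): no match → kept, t2 columns NULL.
- t1 row (auth_id=4): no match → kept, t2 columns NULL.
- plus 3 unmatched t2 row(s), each kept with NULL t1 columns.
After projecting and ordering:
t1.aname | t2.title | t1.auth_id | t2.auth_id
Eve | P1 | 2 | 2
Grace | NULL | 1 | NULL
Judy | NULL | 4 | NULL
Pia | NULL | 9 | NULL
NULL | P10 | NULL | 6
NULL | P38 | NULL | 6
NULL | P39 | NULL | 5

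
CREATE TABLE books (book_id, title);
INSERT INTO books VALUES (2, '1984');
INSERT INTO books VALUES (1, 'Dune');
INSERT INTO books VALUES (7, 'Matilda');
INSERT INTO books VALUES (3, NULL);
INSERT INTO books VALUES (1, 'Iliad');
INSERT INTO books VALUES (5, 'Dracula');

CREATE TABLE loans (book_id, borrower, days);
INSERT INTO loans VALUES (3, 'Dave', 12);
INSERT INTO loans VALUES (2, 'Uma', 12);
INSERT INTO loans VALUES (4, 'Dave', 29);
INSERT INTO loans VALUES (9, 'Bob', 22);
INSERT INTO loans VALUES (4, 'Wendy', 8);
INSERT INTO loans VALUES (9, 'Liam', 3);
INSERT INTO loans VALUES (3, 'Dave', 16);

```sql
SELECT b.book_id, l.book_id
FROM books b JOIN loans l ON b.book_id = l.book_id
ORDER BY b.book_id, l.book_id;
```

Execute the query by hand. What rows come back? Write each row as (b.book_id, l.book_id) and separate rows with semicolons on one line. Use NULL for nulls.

INNER JOIN keeps only pairs where the ON condition holds.
Matching on b.book_id = l.book_id.
Matched pairs: 3.

(2, 2); (3, 3); (3, 3)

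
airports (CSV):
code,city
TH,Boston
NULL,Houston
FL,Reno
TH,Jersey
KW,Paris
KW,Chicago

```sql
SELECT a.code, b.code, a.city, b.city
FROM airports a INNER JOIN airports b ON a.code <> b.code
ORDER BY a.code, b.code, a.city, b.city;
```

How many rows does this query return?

INNER JOIN keeps only pairs where the ON condition holds.
Matching on a.code <> b.code. A NULL in a compared column never satisfies the condition.
- code=TH: 3 matching b row(s), so 3 row(s) emitted.
- code=NULL: no matching b row, dropped.
- code=FL: 4 matching b row(s), so 4 row(s) emitted.
- code=TH: 3 matching b row(s), so 3 row(s) emitted.
- code=KW: 3 matching b row(s), so 3 row(s) emitted.
- code=KW: 3 matching b row(s), so 3 row(s) emitted.
Total: 16 rows.

16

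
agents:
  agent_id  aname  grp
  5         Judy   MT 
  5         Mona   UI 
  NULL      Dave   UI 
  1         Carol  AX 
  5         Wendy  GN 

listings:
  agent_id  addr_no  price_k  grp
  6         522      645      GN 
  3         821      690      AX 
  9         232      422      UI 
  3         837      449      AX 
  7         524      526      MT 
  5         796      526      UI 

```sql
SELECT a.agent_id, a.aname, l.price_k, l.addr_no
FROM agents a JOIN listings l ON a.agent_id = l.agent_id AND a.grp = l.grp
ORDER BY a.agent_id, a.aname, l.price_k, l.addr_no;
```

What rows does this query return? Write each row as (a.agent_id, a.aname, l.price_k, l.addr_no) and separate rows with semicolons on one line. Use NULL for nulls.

(5, Mona, 526, 796)

INNER JOIN keeps only pairs where the ON condition holds.
Matching on a.agent_id = l.agent_id AND a.grp = l.grp. A NULL in a compared column never satisfies the condition.
- a[0] agent_id=5, grp=MT → no match; dropped.
- a[1] agent_id=5, grp=UI → 1 match(es) in l → 1 row(s).
- a[2] agent_id=NULL, grp=UI → no match; dropped.
- a[3] agent_id=1, grp=AX → no match; dropped.
- a[4] agent_id=5, grp=GN → no match; dropped.
After projecting and ordering:
a.agent_id | a.aname | l.price_k | l.addr_no
5 | Mona | 526 | 796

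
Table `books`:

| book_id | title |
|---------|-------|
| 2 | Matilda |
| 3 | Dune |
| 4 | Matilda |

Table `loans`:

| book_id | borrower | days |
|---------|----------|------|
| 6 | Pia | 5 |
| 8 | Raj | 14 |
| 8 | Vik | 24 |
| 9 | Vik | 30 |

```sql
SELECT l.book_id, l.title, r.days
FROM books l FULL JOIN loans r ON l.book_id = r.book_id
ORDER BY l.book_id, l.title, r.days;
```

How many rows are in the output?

7

FULL OUTER JOIN keeps every row from both sides; unmatched rows get NULL for the other side's columns.
Matching on l.book_id = r.book_id.
- l[0] book_id=2 → no match; kept with NULLs on the r side.
- l[1] book_id=3 → no match; kept with NULLs on the r side.
- l[2] book_id=4 → no match; kept with NULLs on the r side.
- 4 row(s) from r found no l partner → padded with NULL.
Total: 0 matched + 7 padded = 7 rows.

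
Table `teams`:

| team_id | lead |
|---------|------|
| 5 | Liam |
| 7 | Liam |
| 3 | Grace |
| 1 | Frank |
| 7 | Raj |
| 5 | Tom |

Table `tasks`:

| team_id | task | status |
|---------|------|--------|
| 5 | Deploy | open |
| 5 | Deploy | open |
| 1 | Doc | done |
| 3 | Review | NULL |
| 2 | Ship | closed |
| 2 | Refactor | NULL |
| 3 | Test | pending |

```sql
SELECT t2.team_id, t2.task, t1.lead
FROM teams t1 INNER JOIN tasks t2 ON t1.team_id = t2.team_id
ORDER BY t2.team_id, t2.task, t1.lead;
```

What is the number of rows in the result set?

7

INNER JOIN keeps only pairs where the ON condition holds.
Matching on t1.team_id = t2.team_id.
- team_id=5: 2 matching t2 row(s), so 2 row(s) emitted.
- team_id=7: no matching t2 row, dropped.
- team_id=3: 2 matching t2 row(s), so 2 row(s) emitted.
- team_id=1: 1 matching t2 row(s), so 1 row(s) emitted.
- team_id=7: no matching t2 row, dropped.
- team_id=5: 2 matching t2 row(s), so 2 row(s) emitted.
Total: 7 rows.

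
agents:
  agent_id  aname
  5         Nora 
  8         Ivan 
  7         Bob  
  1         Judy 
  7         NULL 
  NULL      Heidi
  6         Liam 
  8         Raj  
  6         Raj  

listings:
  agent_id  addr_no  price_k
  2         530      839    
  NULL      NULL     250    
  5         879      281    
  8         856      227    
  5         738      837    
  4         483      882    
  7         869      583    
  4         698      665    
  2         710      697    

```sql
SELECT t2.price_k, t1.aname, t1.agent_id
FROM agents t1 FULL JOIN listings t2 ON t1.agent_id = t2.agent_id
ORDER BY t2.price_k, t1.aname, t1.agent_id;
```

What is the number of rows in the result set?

15

FULL OUTER JOIN keeps every row from both sides; unmatched rows get NULL for the other side's columns.
Matching on t1.agent_id = t2.agent_id. A NULL in a compared column never satisfies the condition.
- agent_id=5: 2 matching t2 row(s), so 2 row(s) emitted.
- agent_id=8: 1 matching t2 row(s), so 1 row(s) emitted.
- agent_id=7: 1 matching t2 row(s), so 1 row(s) emitted.
- agent_id=1: no t2 row matches, row kept with t2 columns NULL.
- agent_id=7: 1 matching t2 row(s), so 1 row(s) emitted.
- agent_id=NULL: no t2 row matches, row kept with t2 columns NULL.
- agent_id=6: no t2 row matches, row kept with t2 columns NULL.
- agent_id=8: 1 matching t2 row(s), so 1 row(s) emitted.
- agent_id=6: no t2 row matches, row kept with t2 columns NULL.
- 5 row(s) from t2 found no t1 partner → padded with NULL.
Total: 6 matched + 9 padded = 15 rows.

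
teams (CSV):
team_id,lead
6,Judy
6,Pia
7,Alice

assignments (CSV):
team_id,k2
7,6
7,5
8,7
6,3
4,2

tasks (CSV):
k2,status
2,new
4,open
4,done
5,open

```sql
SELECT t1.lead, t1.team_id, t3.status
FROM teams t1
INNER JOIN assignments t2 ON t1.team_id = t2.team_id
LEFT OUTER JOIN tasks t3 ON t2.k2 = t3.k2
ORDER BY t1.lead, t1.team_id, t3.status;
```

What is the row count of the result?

Step 1 — t1 INNER JOIN t2 on team_id → 4 row(s).
Then LEFT JOIN `tasks t3` on k2: each of those 4 rows is kept; rows whose t2.k2 has no match in t3 get NULL for t3's columns.
Result: 4 row(s).

4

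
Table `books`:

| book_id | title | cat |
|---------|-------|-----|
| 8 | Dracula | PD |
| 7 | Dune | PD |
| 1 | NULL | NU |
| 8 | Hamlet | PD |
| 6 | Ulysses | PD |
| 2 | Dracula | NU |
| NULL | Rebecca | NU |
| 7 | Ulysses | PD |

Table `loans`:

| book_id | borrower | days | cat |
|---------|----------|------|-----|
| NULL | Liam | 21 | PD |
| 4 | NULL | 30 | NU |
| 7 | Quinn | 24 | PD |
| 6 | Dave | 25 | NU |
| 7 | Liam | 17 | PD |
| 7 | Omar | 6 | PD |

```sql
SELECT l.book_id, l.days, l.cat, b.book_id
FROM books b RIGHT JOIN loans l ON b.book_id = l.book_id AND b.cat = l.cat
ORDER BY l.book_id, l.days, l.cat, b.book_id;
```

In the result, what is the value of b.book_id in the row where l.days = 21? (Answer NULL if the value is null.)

RIGHT JOIN keeps every row from `loans`; unmatched rows get NULL for `books`'s columns.
Matching on b.book_id = l.book_id AND b.cat = l.cat. A NULL in a compared column never satisfies the condition.
- b (book_id=8, cat=PD) has no partner in l.
- b (book_id=7, cat=PD) pairs with 3 row(s) of l.
- b (book_id=1, cat=NU) has no partner in l.
- b (book_id=8, cat=PD) has no partner in l.
- b (book_id=6, cat=PD) has no partner in l.
- b (book_id=2, cat=NU) has no partner in l.
- b (book_id=NULL, cat=NU) has no partner in l.
- b (book_id=7, cat=PD) pairs with 3 row(s) of l.
- plus 3 unmatched l row(s), each kept with NULL b columns.

NULL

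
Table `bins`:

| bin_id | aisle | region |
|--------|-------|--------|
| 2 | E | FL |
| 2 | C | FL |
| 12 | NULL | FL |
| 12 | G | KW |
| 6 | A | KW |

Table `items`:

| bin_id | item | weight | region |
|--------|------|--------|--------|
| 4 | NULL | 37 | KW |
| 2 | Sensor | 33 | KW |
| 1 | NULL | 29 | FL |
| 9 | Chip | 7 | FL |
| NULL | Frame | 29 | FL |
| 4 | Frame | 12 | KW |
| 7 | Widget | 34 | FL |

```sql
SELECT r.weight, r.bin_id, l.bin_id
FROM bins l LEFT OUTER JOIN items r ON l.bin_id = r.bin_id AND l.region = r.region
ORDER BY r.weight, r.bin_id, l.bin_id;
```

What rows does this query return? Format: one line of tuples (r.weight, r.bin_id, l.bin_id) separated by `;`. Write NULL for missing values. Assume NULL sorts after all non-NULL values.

LEFT JOIN keeps every row from `bins`; unmatched rows get NULL for `items`'s columns.
Matching on l.bin_id = r.bin_id AND l.region = r.region. A NULL in a compared column never satisfies the condition.
- l[0] bin_id=2, region=FL → no match; kept with NULLs on the r side.
- l[1] bin_id=2, region=FL → no match; kept with NULLs on the r side.
- l[2] bin_id=12, region=FL → no match; kept with NULLs on the r side.
- l[3] bin_id=12, region=KW → no match; kept with NULLs on the r side.
- l[4] bin_id=6, region=KW → no match; kept with NULLs on the r side.
After projecting and ordering:
r.weight | r.bin_id | l.bin_id
NULL | NULL | 2
NULL | NULL | 2
NULL | NULL | 6
NULL | NULL | 12
NULL | NULL | 12

(NULL, NULL, 2); (NULL, NULL, 2); (NULL, NULL, 6); (NULL, NULL, 12); (NULL, NULL, 12)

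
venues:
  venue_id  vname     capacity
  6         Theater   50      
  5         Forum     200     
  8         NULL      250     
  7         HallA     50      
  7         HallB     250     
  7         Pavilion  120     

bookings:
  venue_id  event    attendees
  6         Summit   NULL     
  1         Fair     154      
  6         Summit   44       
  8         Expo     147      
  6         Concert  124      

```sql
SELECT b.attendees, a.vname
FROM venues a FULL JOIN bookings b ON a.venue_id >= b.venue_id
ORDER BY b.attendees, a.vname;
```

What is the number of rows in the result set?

22

FULL OUTER JOIN keeps every row from both sides; unmatched rows get NULL for the other side's columns.
Matching on a.venue_id >= b.venue_id.
- venue_id=6: 4 matching b row(s), so 4 row(s) emitted.
- venue_id=5: 1 matching b row(s), so 1 row(s) emitted.
- venue_id=8: 5 matching b row(s), so 5 row(s) emitted.
- venue_id=7: 4 matching b row(s), so 4 row(s) emitted.
- venue_id=7: 4 matching b row(s), so 4 row(s) emitted.
- venue_id=7: 4 matching b row(s), so 4 row(s) emitted.
Total: 22 rows.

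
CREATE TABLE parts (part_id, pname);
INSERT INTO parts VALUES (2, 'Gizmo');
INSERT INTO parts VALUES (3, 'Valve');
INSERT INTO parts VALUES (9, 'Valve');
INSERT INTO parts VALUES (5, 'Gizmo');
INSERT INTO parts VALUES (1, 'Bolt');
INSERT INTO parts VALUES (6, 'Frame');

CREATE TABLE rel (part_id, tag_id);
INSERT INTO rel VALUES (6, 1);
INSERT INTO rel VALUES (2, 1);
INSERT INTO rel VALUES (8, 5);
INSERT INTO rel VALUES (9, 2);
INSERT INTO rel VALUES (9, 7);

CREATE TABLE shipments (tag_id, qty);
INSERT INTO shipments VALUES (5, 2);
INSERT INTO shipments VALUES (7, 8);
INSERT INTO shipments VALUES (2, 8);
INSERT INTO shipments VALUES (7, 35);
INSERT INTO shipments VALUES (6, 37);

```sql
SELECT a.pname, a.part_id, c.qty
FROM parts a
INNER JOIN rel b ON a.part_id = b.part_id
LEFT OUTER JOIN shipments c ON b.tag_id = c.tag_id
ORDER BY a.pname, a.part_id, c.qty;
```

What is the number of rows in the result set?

Joins associate left-to-right: parts INNER JOIN rel on part_id gives 4 intermediate row(s).
Then LEFT JOIN `shipments c` on tag_id: each of those 4 rows is kept; rows whose b.tag_id has no match in c get NULL for c's columns.
Result: 5 row(s).

5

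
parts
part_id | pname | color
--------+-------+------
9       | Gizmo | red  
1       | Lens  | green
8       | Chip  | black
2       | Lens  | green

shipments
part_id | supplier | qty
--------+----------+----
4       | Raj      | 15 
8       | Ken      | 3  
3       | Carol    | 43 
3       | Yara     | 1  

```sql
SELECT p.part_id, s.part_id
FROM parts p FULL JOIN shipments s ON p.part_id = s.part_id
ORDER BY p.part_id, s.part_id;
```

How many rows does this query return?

FULL OUTER JOIN keeps every row from both sides; unmatched rows get NULL for the other side's columns.
Matching on p.part_id = s.part_id.
- part_id=9: no s row matches, row kept with s columns NULL.
- part_id=1: no s row matches, row kept with s columns NULL.
- part_id=8: 1 matching s row(s), so 1 row(s) emitted.
- part_id=2: no s row matches, row kept with s columns NULL.
- 3 s row(s) had no p match → kept, p columns NULL.
Total: 1 matched + 6 padded = 7 rows.

7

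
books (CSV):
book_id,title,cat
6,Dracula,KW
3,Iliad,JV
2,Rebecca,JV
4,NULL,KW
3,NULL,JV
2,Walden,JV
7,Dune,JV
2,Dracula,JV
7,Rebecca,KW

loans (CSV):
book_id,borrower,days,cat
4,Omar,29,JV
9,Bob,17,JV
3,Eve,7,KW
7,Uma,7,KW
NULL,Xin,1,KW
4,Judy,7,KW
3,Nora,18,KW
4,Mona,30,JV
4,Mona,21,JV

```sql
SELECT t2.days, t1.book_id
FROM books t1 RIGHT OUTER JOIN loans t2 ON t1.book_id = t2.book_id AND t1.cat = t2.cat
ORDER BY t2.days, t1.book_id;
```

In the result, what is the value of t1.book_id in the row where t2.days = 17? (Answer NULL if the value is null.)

NULL

RIGHT JOIN keeps every row from `loans`; unmatched rows get NULL for `books`'s columns.
Matching on t1.book_id = t2.book_id AND t1.cat = t2.cat. A NULL in a compared column never satisfies the condition.
- t1 row (book_id=6, cat=KW): no match.
- t1 row (book_id=3, cat=JV): no match.
- t1 row (book_id=2, cat=JV): no match.
- t1 row (book_id=4, cat=KW): matches 1 t2 row(s) → 1 output row(s).
- t1 row (book_id=3, cat=JV): no match.
- t1 row (book_id=2, cat=JV): no match.
- t1 row (book_id=7, cat=JV): no match.
- t1 row (book_id=2, cat=JV): no match.
- t1 row (book_id=7, cat=KW): matches 1 t2 row(s) → 1 output row(s).
- plus 7 unmatched t2 row(s), each kept with NULL t1 columns.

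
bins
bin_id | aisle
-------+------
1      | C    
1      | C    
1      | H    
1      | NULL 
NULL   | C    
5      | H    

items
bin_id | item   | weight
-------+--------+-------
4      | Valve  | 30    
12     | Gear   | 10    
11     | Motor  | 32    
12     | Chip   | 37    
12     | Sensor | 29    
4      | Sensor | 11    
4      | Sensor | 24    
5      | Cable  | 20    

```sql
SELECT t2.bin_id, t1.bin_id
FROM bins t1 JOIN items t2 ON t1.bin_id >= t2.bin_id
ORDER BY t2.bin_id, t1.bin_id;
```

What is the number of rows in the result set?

4

INNER JOIN keeps only pairs where the ON condition holds.
Matching on t1.bin_id >= t2.bin_id. A NULL in a compared column never satisfies the condition.
- t1 (bin_id=1) has no partner → excluded.
- t1 (bin_id=1) has no partner → excluded.
- t1 (bin_id=1) has no partner → excluded.
- t1 (bin_id=1) has no partner → excluded.
- t1 (bin_id=NULL) has no partner → excluded.
- t1 (bin_id=5) pairs with 4 row(s) of t2.
Total: 4 rows.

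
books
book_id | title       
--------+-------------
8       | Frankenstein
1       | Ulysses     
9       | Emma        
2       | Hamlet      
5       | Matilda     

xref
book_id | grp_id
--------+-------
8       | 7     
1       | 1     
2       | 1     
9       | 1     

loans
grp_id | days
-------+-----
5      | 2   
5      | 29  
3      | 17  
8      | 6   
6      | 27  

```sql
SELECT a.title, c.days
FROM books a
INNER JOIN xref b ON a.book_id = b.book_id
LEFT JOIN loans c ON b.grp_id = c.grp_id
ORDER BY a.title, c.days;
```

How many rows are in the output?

Evaluate left to right. First `books a INNER JOIN xref b` on book_id: 4 row(s).
Then LEFT JOIN `loans c` on grp_id: each of those 4 rows is kept; rows whose b.grp_id has no match in c get NULL for c's columns.
Result: 4 row(s).

4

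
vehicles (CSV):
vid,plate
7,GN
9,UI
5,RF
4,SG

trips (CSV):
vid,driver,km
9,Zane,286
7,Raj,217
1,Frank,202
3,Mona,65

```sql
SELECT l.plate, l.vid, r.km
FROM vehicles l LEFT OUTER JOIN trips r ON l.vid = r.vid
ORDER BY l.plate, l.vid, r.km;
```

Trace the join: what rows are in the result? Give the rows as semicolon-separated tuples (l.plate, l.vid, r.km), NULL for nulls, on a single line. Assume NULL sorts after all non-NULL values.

LEFT JOIN keeps every row from `vehicles`; unmatched rows get NULL for `trips`'s columns.
Matching on l.vid = r.vid.
Matched pairs: 2; unmatched l rows kept: 2.

(GN, 7, 217); (RF, 5, NULL); (SG, 4, NULL); (UI, 9, 286)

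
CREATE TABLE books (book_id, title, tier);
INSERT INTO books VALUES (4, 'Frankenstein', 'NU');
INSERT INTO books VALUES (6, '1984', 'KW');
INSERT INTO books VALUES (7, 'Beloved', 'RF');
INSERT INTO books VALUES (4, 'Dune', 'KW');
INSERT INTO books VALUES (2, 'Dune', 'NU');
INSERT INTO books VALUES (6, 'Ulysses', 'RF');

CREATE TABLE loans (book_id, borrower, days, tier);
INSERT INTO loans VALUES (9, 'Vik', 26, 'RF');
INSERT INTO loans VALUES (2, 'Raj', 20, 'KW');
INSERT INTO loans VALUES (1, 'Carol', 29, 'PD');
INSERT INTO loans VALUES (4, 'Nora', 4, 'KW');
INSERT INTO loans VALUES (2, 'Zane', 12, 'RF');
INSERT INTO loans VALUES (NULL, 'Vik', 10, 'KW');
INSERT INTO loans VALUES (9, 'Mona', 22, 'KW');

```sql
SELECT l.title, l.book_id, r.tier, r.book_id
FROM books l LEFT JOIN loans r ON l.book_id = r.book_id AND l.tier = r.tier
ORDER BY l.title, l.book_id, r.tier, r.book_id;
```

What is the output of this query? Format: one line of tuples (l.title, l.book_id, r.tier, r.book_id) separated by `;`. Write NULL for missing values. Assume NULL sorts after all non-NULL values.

(1984, 6, NULL, NULL); (Beloved, 7, NULL, NULL); (Dune, 2, NULL, NULL); (Dune, 4, KW, 4); (Frankenstein, 4, NULL, NULL); (Ulysses, 6, NULL, NULL)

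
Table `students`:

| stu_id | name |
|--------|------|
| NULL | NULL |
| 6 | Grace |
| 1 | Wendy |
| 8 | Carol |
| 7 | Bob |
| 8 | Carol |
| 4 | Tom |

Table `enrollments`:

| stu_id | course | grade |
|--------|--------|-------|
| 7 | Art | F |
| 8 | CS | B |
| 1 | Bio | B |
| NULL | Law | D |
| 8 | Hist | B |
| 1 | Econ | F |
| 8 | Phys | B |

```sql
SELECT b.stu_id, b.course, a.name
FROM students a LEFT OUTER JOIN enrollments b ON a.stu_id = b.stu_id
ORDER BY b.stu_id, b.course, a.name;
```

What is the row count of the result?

LEFT JOIN keeps every row from `students`; unmatched rows get NULL for `enrollments`'s columns.
Matching on a.stu_id = b.stu_id. A NULL in a compared column never satisfies the condition.
- a (stu_id=NULL) has no partner → padded with NULL.
- a (stu_id=6) has no partner → padded with NULL.
- a (stu_id=1) pairs with 2 row(s) of b.
- a (stu_id=8) pairs with 3 row(s) of b.
- a (stu_id=7) pairs with 1 row(s) of b.
- a (stu_id=8) pairs with 3 row(s) of b.
- a (stu_id=4) has no partner → padded with NULL.
Total: 9 matched + 3 padded = 12 rows.

12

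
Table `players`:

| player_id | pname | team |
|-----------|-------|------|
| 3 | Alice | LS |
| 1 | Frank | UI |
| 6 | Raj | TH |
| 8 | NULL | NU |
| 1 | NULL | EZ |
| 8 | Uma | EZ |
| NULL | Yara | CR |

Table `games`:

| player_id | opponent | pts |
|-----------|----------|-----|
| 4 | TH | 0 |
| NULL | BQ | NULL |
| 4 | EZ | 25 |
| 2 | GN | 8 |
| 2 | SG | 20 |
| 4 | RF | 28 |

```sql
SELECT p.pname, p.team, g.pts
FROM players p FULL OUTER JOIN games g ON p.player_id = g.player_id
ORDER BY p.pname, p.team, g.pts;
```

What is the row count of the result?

13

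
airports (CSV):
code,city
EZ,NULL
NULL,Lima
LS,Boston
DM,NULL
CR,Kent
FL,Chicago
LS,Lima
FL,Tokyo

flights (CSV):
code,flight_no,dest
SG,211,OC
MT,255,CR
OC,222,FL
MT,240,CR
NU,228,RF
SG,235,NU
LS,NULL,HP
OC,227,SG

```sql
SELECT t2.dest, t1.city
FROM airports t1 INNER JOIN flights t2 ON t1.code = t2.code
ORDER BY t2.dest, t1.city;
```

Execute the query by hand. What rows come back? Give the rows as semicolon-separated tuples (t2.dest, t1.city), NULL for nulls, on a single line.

INNER JOIN keeps only pairs where the ON condition holds.
Matching on t1.code = t2.code. A NULL in a compared column never satisfies the condition.
Matched pairs: 2.

(HP, Boston); (HP, Lima)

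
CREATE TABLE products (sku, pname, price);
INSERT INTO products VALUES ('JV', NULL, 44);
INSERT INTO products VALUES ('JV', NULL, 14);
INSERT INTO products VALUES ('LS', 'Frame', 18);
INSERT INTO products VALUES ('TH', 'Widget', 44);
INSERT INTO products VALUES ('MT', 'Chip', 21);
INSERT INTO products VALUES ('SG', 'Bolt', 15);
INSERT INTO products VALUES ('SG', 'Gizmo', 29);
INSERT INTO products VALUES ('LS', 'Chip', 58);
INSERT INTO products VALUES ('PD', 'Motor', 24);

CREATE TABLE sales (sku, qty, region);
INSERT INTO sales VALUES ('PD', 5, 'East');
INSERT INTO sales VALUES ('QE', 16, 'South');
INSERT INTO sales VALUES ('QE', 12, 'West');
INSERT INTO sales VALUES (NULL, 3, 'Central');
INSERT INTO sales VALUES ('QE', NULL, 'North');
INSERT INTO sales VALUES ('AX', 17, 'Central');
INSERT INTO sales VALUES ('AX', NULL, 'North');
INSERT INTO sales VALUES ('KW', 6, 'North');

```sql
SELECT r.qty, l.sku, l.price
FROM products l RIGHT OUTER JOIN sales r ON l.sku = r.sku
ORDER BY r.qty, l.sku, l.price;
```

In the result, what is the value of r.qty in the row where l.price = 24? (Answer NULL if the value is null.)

5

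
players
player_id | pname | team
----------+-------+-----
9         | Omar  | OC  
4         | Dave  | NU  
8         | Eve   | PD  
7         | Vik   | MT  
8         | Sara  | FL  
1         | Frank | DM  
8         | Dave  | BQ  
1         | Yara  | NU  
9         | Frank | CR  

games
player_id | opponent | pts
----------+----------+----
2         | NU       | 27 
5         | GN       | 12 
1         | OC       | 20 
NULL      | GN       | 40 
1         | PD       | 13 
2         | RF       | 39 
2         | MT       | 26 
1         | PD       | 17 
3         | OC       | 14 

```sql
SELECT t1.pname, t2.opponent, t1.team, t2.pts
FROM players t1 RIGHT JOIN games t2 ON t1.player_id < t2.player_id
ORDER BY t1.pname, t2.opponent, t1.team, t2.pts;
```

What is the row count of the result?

RIGHT JOIN keeps every row from `games`; unmatched rows get NULL for `players`'s columns.
Matching on t1.player_id < t2.player_id. A NULL in a compared column never satisfies the condition.
- t1 (player_id=9) has no partner in t2.
- t1 (player_id=4) pairs with 1 row(s) of t2.
- t1 (player_id=8) has no partner in t2.
- t1 (player_id=7) has no partner in t2.
- t1 (player_id=8) has no partner in t2.
- t1 (player_id=1) pairs with 5 row(s) of t2.
- t1 (player_id=8) has no partner in t2.
- t1 (player_id=1) pairs with 5 row(s) of t2.
- t1 (player_id=9) has no partner in t2.
- plus 4 unmatched t2 row(s), each kept with NULL t1 columns.
Total: 11 matched + 4 padded = 15 rows.

15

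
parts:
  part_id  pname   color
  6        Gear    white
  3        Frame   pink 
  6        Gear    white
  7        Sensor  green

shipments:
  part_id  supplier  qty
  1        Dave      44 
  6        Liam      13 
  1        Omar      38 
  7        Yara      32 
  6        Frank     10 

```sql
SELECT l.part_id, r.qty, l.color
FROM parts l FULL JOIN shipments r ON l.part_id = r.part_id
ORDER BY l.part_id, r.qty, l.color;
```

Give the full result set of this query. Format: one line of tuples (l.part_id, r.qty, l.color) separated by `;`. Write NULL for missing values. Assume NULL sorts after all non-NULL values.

(3, NULL, pink); (6, 10, white); (6, 10, white); (6, 13, white); (6, 13, white); (7, 32, green); (NULL, 38, NULL); (NULL, 44, NULL)

FULL OUTER JOIN keeps every row from both sides; unmatched rows get NULL for the other side's columns.
Matching on l.part_id = r.part_id.
Matched pairs: 5; unmatched l rows kept: 1; unmatched r rows kept: 2.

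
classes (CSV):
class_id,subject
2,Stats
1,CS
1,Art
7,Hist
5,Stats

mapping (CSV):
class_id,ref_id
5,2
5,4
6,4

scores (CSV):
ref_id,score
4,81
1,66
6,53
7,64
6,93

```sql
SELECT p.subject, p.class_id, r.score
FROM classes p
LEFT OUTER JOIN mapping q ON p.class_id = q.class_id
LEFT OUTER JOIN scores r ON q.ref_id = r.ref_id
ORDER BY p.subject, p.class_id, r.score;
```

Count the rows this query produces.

6

Joins associate left-to-right: classes LEFT JOIN mapping on class_id gives 6 intermediate row(s).
Then LEFT JOIN `scores r` on ref_id: each of those 6 rows is kept; rows whose q.ref_id has no match in r get NULL for r's columns.
Result: 6 row(s).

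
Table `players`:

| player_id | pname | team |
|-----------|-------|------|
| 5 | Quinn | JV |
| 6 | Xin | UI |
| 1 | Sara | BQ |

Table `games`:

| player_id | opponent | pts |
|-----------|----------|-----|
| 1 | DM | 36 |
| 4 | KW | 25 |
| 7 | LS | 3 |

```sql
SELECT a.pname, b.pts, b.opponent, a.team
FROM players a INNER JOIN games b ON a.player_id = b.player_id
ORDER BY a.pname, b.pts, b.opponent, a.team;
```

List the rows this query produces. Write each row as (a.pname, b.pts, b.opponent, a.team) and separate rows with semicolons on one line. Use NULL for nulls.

INNER JOIN keeps only pairs where the ON condition holds.
Matching on a.player_id = b.player_id.
- a row (player_id=5): no match → dropped.
- a row (player_id=6): no match → dropped.
- a row (player_id=1): matches 1 b row(s) → 1 output row(s).
After projecting and ordering:
a.pname | b.pts | b.opponent | a.team
Sara | 36 | DM | BQ

(Sara, 36, DM, BQ)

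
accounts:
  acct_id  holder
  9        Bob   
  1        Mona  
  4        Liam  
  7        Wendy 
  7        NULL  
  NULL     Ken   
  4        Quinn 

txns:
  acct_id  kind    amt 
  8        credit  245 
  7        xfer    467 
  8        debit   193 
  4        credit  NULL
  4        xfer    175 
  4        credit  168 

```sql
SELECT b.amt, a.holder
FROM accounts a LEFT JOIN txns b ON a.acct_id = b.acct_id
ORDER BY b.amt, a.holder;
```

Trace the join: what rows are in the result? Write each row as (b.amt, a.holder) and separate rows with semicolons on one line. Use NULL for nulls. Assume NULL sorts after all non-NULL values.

(168, Liam); (168, Quinn); (175, Liam); (175, Quinn); (467, Wendy); (467, NULL); (NULL, Bob); (NULL, Ken); (NULL, Liam); (NULL, Mona); (NULL, Quinn)

LEFT JOIN keeps every row from `accounts`; unmatched rows get NULL for `txns`'s columns.
Matching on a.acct_id = b.acct_id. A NULL in a compared column never satisfies the condition.
Matched pairs: 8; unmatched a rows kept: 3.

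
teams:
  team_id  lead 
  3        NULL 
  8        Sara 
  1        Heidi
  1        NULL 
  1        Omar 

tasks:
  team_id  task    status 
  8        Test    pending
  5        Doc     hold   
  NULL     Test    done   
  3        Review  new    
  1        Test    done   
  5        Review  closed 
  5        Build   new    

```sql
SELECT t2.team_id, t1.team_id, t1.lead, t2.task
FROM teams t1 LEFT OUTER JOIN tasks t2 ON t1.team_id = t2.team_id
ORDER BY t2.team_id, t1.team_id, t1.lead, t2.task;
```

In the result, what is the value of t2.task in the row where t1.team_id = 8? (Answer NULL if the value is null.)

Test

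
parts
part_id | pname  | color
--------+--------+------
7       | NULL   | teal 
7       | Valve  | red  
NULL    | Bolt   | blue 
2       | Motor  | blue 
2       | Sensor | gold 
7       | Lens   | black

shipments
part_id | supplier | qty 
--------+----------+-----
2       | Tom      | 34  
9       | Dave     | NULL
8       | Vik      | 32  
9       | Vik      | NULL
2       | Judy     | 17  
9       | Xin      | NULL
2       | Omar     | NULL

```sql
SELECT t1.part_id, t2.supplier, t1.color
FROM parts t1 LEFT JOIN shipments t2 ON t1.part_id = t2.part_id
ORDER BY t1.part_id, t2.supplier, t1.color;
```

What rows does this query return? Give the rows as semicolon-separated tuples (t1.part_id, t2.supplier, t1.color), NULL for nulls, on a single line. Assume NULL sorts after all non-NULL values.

(2, Judy, blue); (2, Judy, gold); (2, Omar, blue); (2, Omar, gold); (2, Tom, blue); (2, Tom, gold); (7, NULL, black); (7, NULL, red); (7, NULL, teal); (NULL, NULL, blue)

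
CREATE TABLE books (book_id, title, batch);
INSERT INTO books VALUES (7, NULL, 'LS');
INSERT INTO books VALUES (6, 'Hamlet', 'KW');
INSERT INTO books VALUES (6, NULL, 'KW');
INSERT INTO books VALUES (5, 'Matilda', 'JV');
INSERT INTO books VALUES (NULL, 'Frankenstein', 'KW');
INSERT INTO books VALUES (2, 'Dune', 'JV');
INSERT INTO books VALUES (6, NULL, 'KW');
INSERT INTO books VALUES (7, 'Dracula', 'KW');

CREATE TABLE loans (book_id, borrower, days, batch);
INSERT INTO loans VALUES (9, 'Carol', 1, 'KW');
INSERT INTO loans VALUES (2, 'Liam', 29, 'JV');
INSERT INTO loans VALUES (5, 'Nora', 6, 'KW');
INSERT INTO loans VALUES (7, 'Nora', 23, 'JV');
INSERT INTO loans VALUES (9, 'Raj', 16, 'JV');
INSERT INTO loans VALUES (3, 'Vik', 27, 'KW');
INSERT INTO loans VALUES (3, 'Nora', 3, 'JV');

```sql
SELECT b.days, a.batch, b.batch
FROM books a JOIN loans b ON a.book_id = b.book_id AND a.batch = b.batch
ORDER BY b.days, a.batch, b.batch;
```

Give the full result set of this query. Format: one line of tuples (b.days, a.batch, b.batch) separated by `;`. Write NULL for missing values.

INNER JOIN keeps only pairs where the ON condition holds.
Matching on a.book_id = b.book_id AND a.batch = b.batch. A NULL in a compared column never satisfies the condition.
- book_id=7, batch=LS: no matching b row, dropped.
- book_id=6, batch=KW: no matching b row, dropped.
- book_id=6, batch=KW: no matching b row, dropped.
- book_id=5, batch=JV: no matching b row, dropped.
- book_id=NULL, batch=KW: no matching b row, dropped.
- book_id=2, batch=JV: 1 matching b row(s), so 1 row(s) emitted.
- book_id=6, batch=KW: no matching b row, dropped.
- book_id=7, batch=KW: no matching b row, dropped.
After projecting and ordering:
b.days | a.batch | b.batch
29 | JV | JV

(29, JV, JV)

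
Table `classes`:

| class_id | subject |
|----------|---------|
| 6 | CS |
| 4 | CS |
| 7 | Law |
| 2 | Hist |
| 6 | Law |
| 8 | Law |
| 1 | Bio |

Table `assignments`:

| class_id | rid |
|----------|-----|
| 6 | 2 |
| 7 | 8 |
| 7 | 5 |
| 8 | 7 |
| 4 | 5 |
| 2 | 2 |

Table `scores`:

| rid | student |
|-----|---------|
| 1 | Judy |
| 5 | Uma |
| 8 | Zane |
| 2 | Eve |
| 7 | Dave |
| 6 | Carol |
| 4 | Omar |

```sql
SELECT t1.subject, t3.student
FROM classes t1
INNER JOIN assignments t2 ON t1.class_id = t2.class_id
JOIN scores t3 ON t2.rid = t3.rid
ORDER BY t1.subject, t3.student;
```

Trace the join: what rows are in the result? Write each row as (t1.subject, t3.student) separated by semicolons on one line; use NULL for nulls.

Evaluate left to right. First `classes t1 INNER JOIN assignments t2` on class_id: 7 row(s).
Then INNER JOIN `scores t3` on rid: keep only rows whose t2.rid appears in t3.

(CS, Eve); (CS, Uma); (Hist, Eve); (Law, Dave); (Law, Eve); (Law, Uma); (Law, Zane)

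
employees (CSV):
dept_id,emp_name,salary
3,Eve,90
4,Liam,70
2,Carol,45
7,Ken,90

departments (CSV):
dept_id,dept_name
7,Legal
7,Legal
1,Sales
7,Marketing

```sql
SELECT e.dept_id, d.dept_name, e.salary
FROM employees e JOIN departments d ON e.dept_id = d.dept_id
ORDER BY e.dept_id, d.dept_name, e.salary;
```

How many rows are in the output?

3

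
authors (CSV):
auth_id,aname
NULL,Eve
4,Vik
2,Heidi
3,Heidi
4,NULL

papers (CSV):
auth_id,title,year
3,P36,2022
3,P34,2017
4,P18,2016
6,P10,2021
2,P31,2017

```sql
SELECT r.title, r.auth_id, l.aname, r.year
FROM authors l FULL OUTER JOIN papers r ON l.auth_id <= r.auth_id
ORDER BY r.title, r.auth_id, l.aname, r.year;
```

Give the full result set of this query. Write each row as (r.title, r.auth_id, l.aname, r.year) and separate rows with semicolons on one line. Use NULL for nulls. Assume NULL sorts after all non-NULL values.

(P10, 6, Heidi, 2021); (P10, 6, Heidi, 2021); (P10, 6, Vik, 2021); (P10, 6, NULL, 2021); (P18, 4, Heidi, 2016); (P18, 4, Heidi, 2016); (P18, 4, Vik, 2016); (P18, 4, NULL, 2016); (P31, 2, Heidi, 2017); (P34, 3, Heidi, 2017); (P34, 3, Heidi, 2017); (P36, 3, Heidi, 2022); (P36, 3, Heidi, 2022); (NULL, NULL, Eve, NULL)

FULL OUTER JOIN keeps every row from both sides; unmatched rows get NULL for the other side's columns.
Matching on l.auth_id <= r.auth_id. A NULL in a compared column never satisfies the condition.
Matched pairs: 13; unmatched l rows kept: 1; unmatched r rows kept: 0.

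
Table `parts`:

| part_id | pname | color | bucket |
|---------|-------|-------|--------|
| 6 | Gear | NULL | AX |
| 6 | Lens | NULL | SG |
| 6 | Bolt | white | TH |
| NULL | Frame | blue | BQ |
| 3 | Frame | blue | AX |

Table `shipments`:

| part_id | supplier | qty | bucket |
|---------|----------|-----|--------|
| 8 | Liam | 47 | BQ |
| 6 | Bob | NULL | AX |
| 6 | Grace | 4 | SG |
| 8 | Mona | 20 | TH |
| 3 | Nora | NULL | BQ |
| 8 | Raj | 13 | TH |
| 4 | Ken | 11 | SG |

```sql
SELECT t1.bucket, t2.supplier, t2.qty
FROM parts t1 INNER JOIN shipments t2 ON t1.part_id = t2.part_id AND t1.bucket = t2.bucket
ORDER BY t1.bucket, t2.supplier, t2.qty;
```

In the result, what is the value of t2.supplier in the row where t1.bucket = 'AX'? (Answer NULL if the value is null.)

Bob

INNER JOIN keeps only pairs where the ON condition holds.
Matching on t1.part_id = t2.part_id AND t1.bucket = t2.bucket. A NULL in a compared column never satisfies the condition.
- t1[0] part_id=6, bucket=AX → 1 match(es) in t2 → 1 row(s).
- t1[1] part_id=6, bucket=SG → 1 match(es) in t2 → 1 row(s).
- t1[2] part_id=6, bucket=TH → no match; dropped.
- t1[3] part_id=NULL, bucket=BQ → no match; dropped.
- t1[4] part_id=3, bucket=AX → no match; dropped.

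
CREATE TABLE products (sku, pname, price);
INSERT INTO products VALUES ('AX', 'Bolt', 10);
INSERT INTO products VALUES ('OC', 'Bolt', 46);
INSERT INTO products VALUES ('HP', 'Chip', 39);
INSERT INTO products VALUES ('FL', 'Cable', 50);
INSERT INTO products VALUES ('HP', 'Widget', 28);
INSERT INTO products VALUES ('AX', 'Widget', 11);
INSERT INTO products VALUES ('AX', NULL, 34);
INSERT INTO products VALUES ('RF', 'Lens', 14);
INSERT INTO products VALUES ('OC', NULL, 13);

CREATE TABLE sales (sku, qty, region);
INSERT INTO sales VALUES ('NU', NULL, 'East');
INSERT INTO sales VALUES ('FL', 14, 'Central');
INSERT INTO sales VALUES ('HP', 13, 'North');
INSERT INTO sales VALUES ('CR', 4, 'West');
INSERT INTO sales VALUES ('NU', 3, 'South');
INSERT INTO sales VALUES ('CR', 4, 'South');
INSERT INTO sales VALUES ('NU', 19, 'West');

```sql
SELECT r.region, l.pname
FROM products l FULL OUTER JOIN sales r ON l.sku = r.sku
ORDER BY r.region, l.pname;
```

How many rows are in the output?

FULL OUTER JOIN keeps every row from both sides; unmatched rows get NULL for the other side's columns.
Matching on l.sku = r.sku.
- sku=AX: no r row matches, row kept with r columns NULL.
- sku=OC: no r row matches, row kept with r columns NULL.
- sku=HP: 1 matching r row(s), so 1 row(s) emitted.
- sku=FL: 1 matching r row(s), so 1 row(s) emitted.
- sku=HP: 1 matching r row(s), so 1 row(s) emitted.
- sku=AX: no r row matches, row kept with r columns NULL.
- sku=AX: no r row matches, row kept with r columns NULL.
- sku=RF: no r row matches, row kept with r columns NULL.
- sku=OC: no r row matches, row kept with r columns NULL.
- 5 row(s) from r found no l partner → padded with NULL.
Total: 3 matched + 11 padded = 14 rows.

14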